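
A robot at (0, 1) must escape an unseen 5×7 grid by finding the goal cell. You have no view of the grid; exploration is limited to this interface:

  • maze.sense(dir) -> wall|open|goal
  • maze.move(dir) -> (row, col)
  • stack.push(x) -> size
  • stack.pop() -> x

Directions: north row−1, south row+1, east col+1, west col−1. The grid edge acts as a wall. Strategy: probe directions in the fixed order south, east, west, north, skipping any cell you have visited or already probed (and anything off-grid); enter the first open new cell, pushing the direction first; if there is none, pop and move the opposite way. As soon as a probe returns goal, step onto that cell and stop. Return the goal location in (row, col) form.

·→ maze.sense(south)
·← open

·→ stack.push(south)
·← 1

·→ maze.move(south)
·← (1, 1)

·→ maze.sense(south)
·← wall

·→ maze.sense(east)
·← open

·→ stack.push(east)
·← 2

·→ maze.move(east)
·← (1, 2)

·→ maze.sense(south)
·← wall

·→ maze.sense(east)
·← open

·→ stack.push(east)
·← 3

·→ maze.move(east)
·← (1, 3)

·→ maze.sense(south)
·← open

·→ stack.push(south)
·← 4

·→ maze.move(south)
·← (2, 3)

·→ maze.sense(south)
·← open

·→ stack.push(south)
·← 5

·→ maze.move(south)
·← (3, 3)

·→ maze.sense(south)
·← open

·→ stack.push(south)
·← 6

·→ maze.move(south)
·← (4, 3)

·→ maze.sense(east)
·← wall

·→ maze.sense(west)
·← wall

·→ stack.pop()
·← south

·→ maze.move(north)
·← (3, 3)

·→ maze.sense(east)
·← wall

·→ maze.sense(west)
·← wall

·→ stack.pop()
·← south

·→ maze.move(north)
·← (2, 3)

·→ maze.sense(east)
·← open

·→ stack.push(east)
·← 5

·→ maze.move(east)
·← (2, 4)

·→ maze.sense(east)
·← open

·→ stack.push(east)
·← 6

·→ maze.move(east)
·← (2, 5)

·→ maze.sense(south)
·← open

·→ stack.push(south)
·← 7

·→ maze.move(south)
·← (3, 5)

·→ maze.sense(south)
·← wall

·→ maze.sense(east)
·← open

·→ stack.push(east)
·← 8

·→ maze.move(east)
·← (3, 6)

·→ maze.sense(south)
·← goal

·→ maze.move(south)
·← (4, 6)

Answer: (4, 6)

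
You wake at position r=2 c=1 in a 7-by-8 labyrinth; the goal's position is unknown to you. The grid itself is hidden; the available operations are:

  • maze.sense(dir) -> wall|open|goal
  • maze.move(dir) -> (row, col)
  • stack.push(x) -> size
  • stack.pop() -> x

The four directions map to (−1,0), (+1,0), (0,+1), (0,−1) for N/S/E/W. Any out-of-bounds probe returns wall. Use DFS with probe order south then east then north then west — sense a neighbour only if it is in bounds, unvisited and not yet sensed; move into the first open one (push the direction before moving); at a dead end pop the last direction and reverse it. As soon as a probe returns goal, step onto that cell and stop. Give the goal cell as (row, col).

==> maze.sense(south)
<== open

==> stack.push(south)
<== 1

==> maze.move(south)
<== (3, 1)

==> maze.sense(south)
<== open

==> stack.push(south)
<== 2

==> maze.move(south)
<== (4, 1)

==> maze.sense(south)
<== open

==> stack.push(south)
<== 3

==> maze.move(south)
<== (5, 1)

==> maze.sense(south)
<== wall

==> maze.sense(east)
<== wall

==> maze.sense(west)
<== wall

==> stack.pop()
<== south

==> maze.move(north)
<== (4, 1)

==> maze.sense(east)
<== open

==> stack.push(east)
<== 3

==> maze.move(east)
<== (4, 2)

==> maze.sense(east)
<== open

==> stack.push(east)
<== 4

==> maze.move(east)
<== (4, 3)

==> maze.sense(south)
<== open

==> stack.push(south)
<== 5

==> maze.move(south)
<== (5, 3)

==> maze.sense(south)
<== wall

==> maze.sense(east)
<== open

==> stack.push(east)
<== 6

==> maze.move(east)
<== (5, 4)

==> maze.sense(south)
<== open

==> stack.push(south)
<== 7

==> maze.move(south)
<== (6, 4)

==> maze.sense(east)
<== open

==> stack.push(east)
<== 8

==> maze.move(east)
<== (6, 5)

==> maze.sense(east)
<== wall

==> maze.sense(north)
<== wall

==> stack.pop()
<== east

==> maze.move(west)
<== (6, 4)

==> stack.pop()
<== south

==> maze.move(north)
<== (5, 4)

==> maze.sense(north)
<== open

==> stack.push(north)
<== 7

==> maze.move(north)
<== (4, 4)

==> maze.sense(east)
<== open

==> stack.push(east)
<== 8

==> maze.move(east)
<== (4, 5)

==> maze.sense(east)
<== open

==> stack.push(east)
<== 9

==> maze.move(east)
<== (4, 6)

==> maze.sense(south)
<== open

==> stack.push(south)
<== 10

==> maze.move(south)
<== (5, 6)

==> maze.sense(east)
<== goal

==> maze.move(east)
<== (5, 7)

Answer: (5, 7)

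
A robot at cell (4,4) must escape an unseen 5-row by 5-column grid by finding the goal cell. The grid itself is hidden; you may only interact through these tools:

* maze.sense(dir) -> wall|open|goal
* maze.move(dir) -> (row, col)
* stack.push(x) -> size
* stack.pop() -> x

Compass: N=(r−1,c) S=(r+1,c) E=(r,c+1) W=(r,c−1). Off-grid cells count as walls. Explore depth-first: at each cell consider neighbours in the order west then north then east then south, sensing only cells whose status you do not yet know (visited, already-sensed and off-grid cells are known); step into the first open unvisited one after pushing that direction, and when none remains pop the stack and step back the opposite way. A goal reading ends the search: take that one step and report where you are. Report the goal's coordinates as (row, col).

$ sense dir→west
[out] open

$ push x→west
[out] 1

$ move dir→west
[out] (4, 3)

$ sense dir→west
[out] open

$ push x→west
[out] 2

$ move dir→west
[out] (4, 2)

$ sense dir→west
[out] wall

$ sense dir→north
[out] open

$ push x→north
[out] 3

$ move dir→north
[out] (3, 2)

$ sense dir→west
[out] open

$ push x→west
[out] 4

$ move dir→west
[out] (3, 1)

$ sense dir→west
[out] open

$ push x→west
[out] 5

$ move dir→west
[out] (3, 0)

$ sense dir→north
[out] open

$ push x→north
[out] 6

$ move dir→north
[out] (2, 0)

$ sense dir→north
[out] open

$ push x→north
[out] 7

$ move dir→north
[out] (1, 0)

$ sense dir→north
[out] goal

$ move dir→north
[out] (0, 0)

Answer: (0, 0)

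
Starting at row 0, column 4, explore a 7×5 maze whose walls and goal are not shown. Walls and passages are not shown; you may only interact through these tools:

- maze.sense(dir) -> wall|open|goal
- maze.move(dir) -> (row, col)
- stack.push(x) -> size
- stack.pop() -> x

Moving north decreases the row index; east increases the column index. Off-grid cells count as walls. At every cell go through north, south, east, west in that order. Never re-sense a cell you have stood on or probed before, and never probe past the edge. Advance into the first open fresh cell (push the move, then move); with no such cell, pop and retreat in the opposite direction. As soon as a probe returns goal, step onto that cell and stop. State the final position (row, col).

I call maze.sense(dir='south'), giving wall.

Next I call maze.sense(dir='west'), : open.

Invoking stack.push(x='west'), and observe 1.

Calling maze.move(dir='west'), — result: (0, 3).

I run maze.sense(dir='south'), and see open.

Using stack.push(x='south'), which returns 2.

I invoke maze.move(dir='south'), which returns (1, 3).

Calling maze.sense(dir='south'), : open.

Now I run stack.push(x='south'), : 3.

I invoke maze.move(dir='south'), : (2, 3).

I run maze.sense(dir='south'), and see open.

Next I call stack.push(x='south'), → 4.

Now I run maze.move(dir='south'), yielding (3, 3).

Using maze.sense(dir='south'), and see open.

Using stack.push(x='south'), and get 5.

I call maze.move(dir='south'), yielding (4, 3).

Next I call maze.sense(dir='south'), which returns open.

I invoke stack.push(x='south'), and observe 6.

Invoking maze.move(dir='south'), and see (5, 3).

I run maze.sense(dir='south'), which returns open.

Next I call stack.push(x='south'), which returns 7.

I run maze.move(dir='south'), and see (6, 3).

Now I run maze.sense(dir='east'), yielding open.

I call stack.push(x='east'), — result: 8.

Then maze.move(dir='east'), and get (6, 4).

Now I run maze.sense(dir='north'), and see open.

I use stack.push(x='north'), yielding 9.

Then maze.move(dir='north'), → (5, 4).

I use maze.sense(dir='north'), and see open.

I use stack.push(x='north'), yielding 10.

Invoking maze.move(dir='north'), giving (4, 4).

I use maze.sense(dir='north'), yielding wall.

I use stack.pop, yielding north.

Calling maze.move(dir='south'), → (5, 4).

I call stack.pop, : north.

Invoking maze.move(dir='south'), — result: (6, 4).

Using stack.pop, — result: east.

I invoke maze.move(dir='west'), giving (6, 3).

I try maze.sense(dir='west'), : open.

I use stack.push(x='west'), and get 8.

Next I call maze.move(dir='west'), : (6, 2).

Invoking maze.sense(dir='north'), which returns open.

Now I run stack.push(x='north'), → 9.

I run maze.move(dir='north'), and get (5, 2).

I use maze.sense(dir='north'), : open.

Next I call stack.push(x='north'), and get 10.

Next I call maze.move(dir='north'), and see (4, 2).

Invoking maze.sense(dir='north'), giving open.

Next I call stack.push(x='north'), and get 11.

I call maze.move(dir='north'), yielding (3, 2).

Using maze.sense(dir='north'), — result: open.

Invoking stack.push(x='north'), → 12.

I call maze.move(dir='north'), : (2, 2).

Next I call maze.sense(dir='north'), → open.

Then stack.push(x='north'), — result: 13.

I try maze.move(dir='north'), and get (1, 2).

Invoking maze.sense(dir='north'), → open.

I use stack.push(x='north'), and see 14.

I call maze.move(dir='north'), and see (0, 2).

I run maze.sense(dir='west'), giving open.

I invoke stack.push(x='west'), and get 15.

I call maze.move(dir='west'), which returns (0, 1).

Next I call maze.sense(dir='south'), which returns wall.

Using maze.sense(dir='west'), yielding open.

I call stack.push(x='west'), yielding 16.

Invoking maze.move(dir='west'), which returns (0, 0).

Then maze.sense(dir='south'), which returns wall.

I run stack.pop, giving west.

Next I call maze.move(dir='east'), giving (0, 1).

I invoke stack.pop, — result: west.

I try maze.move(dir='east'), and get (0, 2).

I try stack.pop, and get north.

I try maze.move(dir='south'), : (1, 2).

I call stack.pop, which returns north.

I try maze.move(dir='south'), — result: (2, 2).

Calling maze.sense(dir='west'), yielding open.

I try stack.push(x='west'), which returns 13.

I run maze.move(dir='west'), — result: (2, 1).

Then maze.sense(dir='south'), giving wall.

I run maze.sense(dir='west'), — result: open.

Invoking stack.push(x='west'), yielding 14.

I run maze.move(dir='west'), : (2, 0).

Now I run maze.sense(dir='south'), and observe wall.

I invoke stack.pop, : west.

I use maze.move(dir='east'), — result: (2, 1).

I run stack.pop(), and observe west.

Then maze.move(dir='east'), → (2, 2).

Now I run stack.pop, giving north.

Using maze.move(dir='south'), : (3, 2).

I use stack.pop, yielding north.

Now I run maze.move(dir='south'), yielding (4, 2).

I call maze.sense(dir='west'), which returns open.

I call stack.push(x='west'), and see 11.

Next I call maze.move(dir='west'), and get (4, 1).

Next I call maze.sense(dir='south'), yielding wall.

Next I call maze.sense(dir='west'), : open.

I use stack.push(x='west'), and see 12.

I invoke maze.move(dir='west'), and see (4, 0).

I call maze.sense(dir='south'), : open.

Invoking stack.push(x='south'), yielding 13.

Invoking maze.move(dir='south'), : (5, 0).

I call maze.sense(dir='south'), and see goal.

Next I call maze.move(dir='south'), → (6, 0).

Answer: (6, 0)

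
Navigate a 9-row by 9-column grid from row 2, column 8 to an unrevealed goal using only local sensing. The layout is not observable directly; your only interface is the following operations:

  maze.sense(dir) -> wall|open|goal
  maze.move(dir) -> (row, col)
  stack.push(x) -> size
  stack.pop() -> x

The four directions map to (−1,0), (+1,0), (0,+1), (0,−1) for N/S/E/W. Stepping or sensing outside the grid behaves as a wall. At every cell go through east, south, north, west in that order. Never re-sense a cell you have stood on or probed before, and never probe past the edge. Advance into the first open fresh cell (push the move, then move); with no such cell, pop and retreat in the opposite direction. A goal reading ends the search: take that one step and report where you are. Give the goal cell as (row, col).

> sense dir→south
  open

> push x→south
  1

> move dir→south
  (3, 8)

> sense dir→south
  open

> push x→south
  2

> move dir→south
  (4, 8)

> sense dir→south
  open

> push x→south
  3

> move dir→south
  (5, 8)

> sense dir→south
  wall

> sense dir→west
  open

> push x→west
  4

> move dir→west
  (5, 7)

> sense dir→south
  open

> push x→south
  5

> move dir→south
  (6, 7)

> sense dir→south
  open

> push x→south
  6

> move dir→south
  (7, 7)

> sense dir→east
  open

> push x→east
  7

> move dir→east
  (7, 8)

> sense dir→south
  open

> push x→south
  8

> move dir→south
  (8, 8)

> sense dir→west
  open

> push x→west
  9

> move dir→west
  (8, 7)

> sense dir→west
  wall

> pop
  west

> move dir→east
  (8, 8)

> pop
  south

> move dir→north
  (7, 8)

> pop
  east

> move dir→west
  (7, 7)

> sense dir→west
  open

> push x→west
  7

> move dir→west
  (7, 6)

> sense dir→north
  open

> push x→north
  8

> move dir→north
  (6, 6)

> sense dir→north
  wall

> sense dir→west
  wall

> pop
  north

> move dir→south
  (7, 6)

> sense dir→west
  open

> push x→west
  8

> move dir→west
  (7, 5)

> sense dir→south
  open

> push x→south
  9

> move dir→south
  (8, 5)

> sense dir→west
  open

> push x→west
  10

> move dir→west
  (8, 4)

> sense dir→north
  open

> push x→north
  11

> move dir→north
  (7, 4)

> sense dir→north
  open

> push x→north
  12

> move dir→north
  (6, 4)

> sense dir→north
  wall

> sense dir→west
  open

> push x→west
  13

> move dir→west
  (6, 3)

> sense dir→south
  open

> push x→south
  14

> move dir→south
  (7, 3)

> sense dir→south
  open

> push x→south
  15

> move dir→south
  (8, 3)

> sense dir→west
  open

> push x→west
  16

> move dir→west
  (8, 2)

> sense dir→north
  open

> push x→north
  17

> move dir→north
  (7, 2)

> sense dir→north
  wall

> sense dir→west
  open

> push x→west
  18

> move dir→west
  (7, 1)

> sense dir→south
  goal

> move dir→south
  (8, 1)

Answer: (8, 1)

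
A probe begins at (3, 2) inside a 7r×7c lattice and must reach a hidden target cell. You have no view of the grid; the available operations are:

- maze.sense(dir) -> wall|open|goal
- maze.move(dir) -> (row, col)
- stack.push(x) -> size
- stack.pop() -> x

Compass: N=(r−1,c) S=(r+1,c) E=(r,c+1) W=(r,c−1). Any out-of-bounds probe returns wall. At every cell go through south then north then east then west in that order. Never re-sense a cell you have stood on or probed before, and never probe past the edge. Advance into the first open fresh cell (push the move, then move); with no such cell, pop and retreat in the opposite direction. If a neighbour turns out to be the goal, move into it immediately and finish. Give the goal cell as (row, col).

% maze.sense(dir: south) == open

% stack.push(x: south) == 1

% maze.move(dir: south) == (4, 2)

% maze.sense(dir: south) == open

% stack.push(x: south) == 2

% maze.move(dir: south) == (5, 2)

% maze.sense(dir: south) == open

% stack.push(x: south) == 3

% maze.move(dir: south) == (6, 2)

% maze.sense(dir: east) == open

% stack.push(x: east) == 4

% maze.move(dir: east) == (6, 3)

% maze.sense(dir: north) == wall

% maze.sense(dir: east) == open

% stack.push(x: east) == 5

% maze.move(dir: east) == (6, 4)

% maze.sense(dir: north) == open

% stack.push(x: north) == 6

% maze.move(dir: north) == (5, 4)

% maze.sense(dir: north) == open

% stack.push(x: north) == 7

% maze.move(dir: north) == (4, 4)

% maze.sense(dir: north) == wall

% maze.sense(dir: east) == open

% stack.push(x: east) == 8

% maze.move(dir: east) == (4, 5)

% maze.sense(dir: south) == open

% stack.push(x: south) == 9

% maze.move(dir: south) == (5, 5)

% maze.sense(dir: south) == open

% stack.push(x: south) == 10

% maze.move(dir: south) == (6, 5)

% maze.sense(dir: east) == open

% stack.push(x: east) == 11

% maze.move(dir: east) == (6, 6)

% maze.sense(dir: north) == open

% stack.push(x: north) == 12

% maze.move(dir: north) == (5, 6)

% maze.sense(dir: north) == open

% stack.push(x: north) == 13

% maze.move(dir: north) == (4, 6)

% maze.sense(dir: north) == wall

% stack.pop() == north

% maze.move(dir: south) == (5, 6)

% stack.pop() == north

% maze.move(dir: south) == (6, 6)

% stack.pop() == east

% maze.move(dir: west) == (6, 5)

% stack.pop() == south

% maze.move(dir: north) == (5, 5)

% stack.pop() == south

% maze.move(dir: north) == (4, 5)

% maze.sense(dir: north) == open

% stack.push(x: north) == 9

% maze.move(dir: north) == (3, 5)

% maze.sense(dir: north) == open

% stack.push(x: north) == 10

% maze.move(dir: north) == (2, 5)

% maze.sense(dir: north) == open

% stack.push(x: north) == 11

% maze.move(dir: north) == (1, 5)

% maze.sense(dir: north) == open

% stack.push(x: north) == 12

% maze.move(dir: north) == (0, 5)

% maze.sense(dir: east) == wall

% maze.sense(dir: west) == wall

% stack.pop() == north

% maze.move(dir: south) == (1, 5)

% maze.sense(dir: east) == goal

% maze.move(dir: east) == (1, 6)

Answer: (1, 6)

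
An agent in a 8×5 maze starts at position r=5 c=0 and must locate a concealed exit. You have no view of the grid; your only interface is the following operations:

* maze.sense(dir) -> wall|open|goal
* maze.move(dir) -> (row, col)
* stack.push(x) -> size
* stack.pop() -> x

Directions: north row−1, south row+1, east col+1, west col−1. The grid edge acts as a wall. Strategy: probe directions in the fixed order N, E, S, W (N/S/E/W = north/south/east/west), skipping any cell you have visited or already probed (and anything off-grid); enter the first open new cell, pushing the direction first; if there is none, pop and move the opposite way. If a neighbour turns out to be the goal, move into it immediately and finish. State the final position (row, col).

I try maze.sense with north, — result: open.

I use stack.push with north, — result: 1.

I call maze.move with north, : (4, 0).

Invoking maze.sense with north, and see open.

Now I run stack.push with north, and see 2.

Using maze.move with north, giving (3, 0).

I run maze.sense with north, and see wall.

Calling maze.sense with east, : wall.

Calling stack.pop(), → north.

Using maze.move with south, giving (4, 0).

Next I call maze.sense with east, and see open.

I use stack.push with east, : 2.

I invoke maze.move with east, yielding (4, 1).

I try maze.sense with east, and get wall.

I try maze.sense with south, and get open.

Now I run stack.push with south, and observe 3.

Calling maze.move with south, which returns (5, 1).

Using maze.sense with east, and see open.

Now I run stack.push with east, : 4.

I call maze.move with east, and get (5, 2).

I call maze.sense with east, and observe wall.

Now I run maze.sense with south, and observe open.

Next I call stack.push with south, : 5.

Then maze.move with south, and see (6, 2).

I invoke maze.sense with east, → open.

Using stack.push with east, and see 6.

Calling maze.move with east, and get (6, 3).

Then maze.sense with east, giving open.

I call stack.push with east, which returns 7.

Invoking maze.move with east, and see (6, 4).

Next I call maze.sense with north, and see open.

Using stack.push with north, : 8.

Using maze.move with north, and see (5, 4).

I call maze.sense with north, yielding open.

I call stack.push with north, — result: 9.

I run maze.move with north, — result: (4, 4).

Using maze.sense with north, yielding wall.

Now I run maze.sense with west, — result: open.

I call stack.push with west, yielding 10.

I use maze.move with west, yielding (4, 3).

I run maze.sense with north, → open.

Next I call stack.push with north, → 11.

I use maze.move with north, which returns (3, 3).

I try maze.sense with north, and observe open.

I run stack.push with north, → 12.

I invoke maze.move with north, which returns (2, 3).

I invoke maze.sense with north, giving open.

Next I call stack.push with north, and get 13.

I invoke maze.move with north, and see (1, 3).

Calling maze.sense with north, : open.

I try stack.push with north, and see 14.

Invoking maze.move with north, yielding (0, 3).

Then maze.sense with east, which returns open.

Now I run stack.push with east, which returns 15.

Now I run maze.move with east, and see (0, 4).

Invoking maze.sense with south, and see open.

I invoke stack.push with south, → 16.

I call maze.move with south, giving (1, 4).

Using maze.sense with south, which returns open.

I run stack.push with south, which returns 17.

Invoking maze.move with south, which returns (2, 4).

Calling stack.pop(), which returns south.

I run maze.move with north, and see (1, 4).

I invoke stack.pop, which returns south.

Calling maze.move with north, yielding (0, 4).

Using stack.pop, and observe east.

I call maze.move with west, and observe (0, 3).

I run maze.sense with west, — result: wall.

Invoking stack.pop(), and observe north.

Using maze.move with south, → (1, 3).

Using maze.sense with west, — result: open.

I invoke stack.push with west, giving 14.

I run maze.move with west, giving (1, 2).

Then maze.sense with south, giving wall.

Next I call maze.sense with west, and get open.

I call stack.push with west, and get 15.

I call maze.move with west, and see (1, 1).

Next I call maze.sense with north, giving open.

I call stack.push with north, : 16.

I invoke maze.move with north, yielding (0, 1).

I run maze.sense with west, → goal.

I call maze.move with west, — result: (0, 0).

Answer: (0, 0)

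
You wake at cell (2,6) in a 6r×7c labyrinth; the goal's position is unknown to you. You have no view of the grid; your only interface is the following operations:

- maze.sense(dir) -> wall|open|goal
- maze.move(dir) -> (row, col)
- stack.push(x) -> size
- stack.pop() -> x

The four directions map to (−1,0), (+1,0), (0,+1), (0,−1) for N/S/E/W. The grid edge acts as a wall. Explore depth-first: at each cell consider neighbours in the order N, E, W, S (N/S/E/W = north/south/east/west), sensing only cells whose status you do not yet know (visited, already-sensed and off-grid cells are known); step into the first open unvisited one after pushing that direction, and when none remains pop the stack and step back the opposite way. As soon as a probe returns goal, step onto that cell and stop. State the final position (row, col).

# 1. sense(dir=north) == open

# 2. push(x=north) == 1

# 3. move(dir=north) == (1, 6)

# 4. sense(dir=north) == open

# 5. push(x=north) == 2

# 6. move(dir=north) == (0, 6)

# 7. sense(dir=west) == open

# 8. push(x=west) == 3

# 9. move(dir=west) == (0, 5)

# 10. sense(dir=west) == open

# 11. push(x=west) == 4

# 12. move(dir=west) == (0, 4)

# 13. sense(dir=west) == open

# 14. push(x=west) == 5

# 15. move(dir=west) == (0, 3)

# 16. sense(dir=west) == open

# 17. push(x=west) == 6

# 18. move(dir=west) == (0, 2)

# 19. sense(dir=west) == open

# 20. push(x=west) == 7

# 21. move(dir=west) == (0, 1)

# 22. sense(dir=west) == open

# 23. push(x=west) == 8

# 24. move(dir=west) == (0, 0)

# 25. sense(dir=south) == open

# 26. push(x=south) == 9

# 27. move(dir=south) == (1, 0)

# 28. sense(dir=east) == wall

# 29. sense(dir=south) == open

# 30. push(x=south) == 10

# 31. move(dir=south) == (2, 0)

# 32. sense(dir=east) == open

# 33. push(x=east) == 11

# 34. move(dir=east) == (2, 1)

# 35. sense(dir=east) == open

# 36. push(x=east) == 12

# 37. move(dir=east) == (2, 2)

# 38. sense(dir=north) == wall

# 39. sense(dir=east) == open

# 40. push(x=east) == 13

# 41. move(dir=east) == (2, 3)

# 42. sense(dir=north) == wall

# 43. sense(dir=east) == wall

# 44. sense(dir=south) == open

# 45. push(x=south) == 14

# 46. move(dir=south) == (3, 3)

# 47. sense(dir=east) == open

# 48. push(x=east) == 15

# 49. move(dir=east) == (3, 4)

# 50. sense(dir=east) == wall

# 51. sense(dir=south) == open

# 52. push(x=south) == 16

# 53. move(dir=south) == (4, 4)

# 54. sense(dir=east) == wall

# 55. sense(dir=west) == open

# 56. push(x=west) == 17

# 57. move(dir=west) == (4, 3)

# 58. sense(dir=west) == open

# 59. push(x=west) == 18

# 60. move(dir=west) == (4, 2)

# 61. sense(dir=north) == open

# 62. push(x=north) == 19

# 63. move(dir=north) == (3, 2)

# 64. sense(dir=west) == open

# 65. push(x=west) == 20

# 66. move(dir=west) == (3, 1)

# 67. sense(dir=west) == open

# 68. push(x=west) == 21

# 69. move(dir=west) == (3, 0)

# 70. sense(dir=south) == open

# 71. push(x=south) == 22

# 72. move(dir=south) == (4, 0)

# 73. sense(dir=east) == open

# 74. push(x=east) == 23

# 75. move(dir=east) == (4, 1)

# 76. sense(dir=south) == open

# 77. push(x=south) == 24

# 78. move(dir=south) == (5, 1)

# 79. sense(dir=east) == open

# 80. push(x=east) == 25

# 81. move(dir=east) == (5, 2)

# 82. sense(dir=east) == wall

# 83. pop() == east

# 84. move(dir=west) == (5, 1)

# 85. sense(dir=west) == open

# 86. push(x=west) == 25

# 87. move(dir=west) == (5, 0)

# 88. pop() == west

# 89. move(dir=east) == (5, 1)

# 90. pop() == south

# 91. move(dir=north) == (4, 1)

# 92. pop() == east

# 93. move(dir=west) == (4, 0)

# 94. pop() == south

# 95. move(dir=north) == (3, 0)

# 96. pop() == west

# 97. move(dir=east) == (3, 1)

# 98. pop() == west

# 99. move(dir=east) == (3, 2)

# 100. pop() == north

# 101. move(dir=south) == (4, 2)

# 102. pop() == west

# 103. move(dir=east) == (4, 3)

# 104. pop() == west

# 105. move(dir=east) == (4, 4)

# 106. sense(dir=south) == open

# 107. push(x=south) == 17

# 108. move(dir=south) == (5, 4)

# 109. sense(dir=east) == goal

# 110. move(dir=east) == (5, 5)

Answer: (5, 5)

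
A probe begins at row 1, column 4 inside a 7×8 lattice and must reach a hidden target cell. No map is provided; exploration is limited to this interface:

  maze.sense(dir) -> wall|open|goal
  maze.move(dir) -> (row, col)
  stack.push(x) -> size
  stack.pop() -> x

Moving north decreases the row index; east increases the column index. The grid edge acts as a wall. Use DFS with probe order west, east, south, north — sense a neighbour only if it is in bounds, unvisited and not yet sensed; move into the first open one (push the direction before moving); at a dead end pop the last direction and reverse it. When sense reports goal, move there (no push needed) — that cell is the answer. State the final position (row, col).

·→ sense(dir='west')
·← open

·→ push(x='west')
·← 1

·→ move(dir='west')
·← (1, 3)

·→ sense(dir='west')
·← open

·→ push(x='west')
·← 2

·→ move(dir='west')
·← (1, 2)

·→ sense(dir='west')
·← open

·→ push(x='west')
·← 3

·→ move(dir='west')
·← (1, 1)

·→ sense(dir='west')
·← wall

·→ sense(dir='south')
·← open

·→ push(x='south')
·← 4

·→ move(dir='south')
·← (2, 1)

·→ sense(dir='west')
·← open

·→ push(x='west')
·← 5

·→ move(dir='west')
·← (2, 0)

·→ sense(dir='south')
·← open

·→ push(x='south')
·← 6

·→ move(dir='south')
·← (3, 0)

·→ sense(dir='east')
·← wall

·→ sense(dir='south')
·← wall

·→ pop()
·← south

·→ move(dir='north')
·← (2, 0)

·→ pop()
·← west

·→ move(dir='east')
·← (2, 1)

·→ sense(dir='east')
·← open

·→ push(x='east')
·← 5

·→ move(dir='east')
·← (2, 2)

·→ sense(dir='east')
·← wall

·→ sense(dir='south')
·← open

·→ push(x='south')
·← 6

·→ move(dir='south')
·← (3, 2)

·→ sense(dir='east')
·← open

·→ push(x='east')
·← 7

·→ move(dir='east')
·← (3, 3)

·→ sense(dir='east')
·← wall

·→ sense(dir='south')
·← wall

·→ pop()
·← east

·→ move(dir='west')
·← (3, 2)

·→ sense(dir='south')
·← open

·→ push(x='south')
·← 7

·→ move(dir='south')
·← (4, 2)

·→ sense(dir='west')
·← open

·→ push(x='west')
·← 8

·→ move(dir='west')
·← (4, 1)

·→ sense(dir='south')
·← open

·→ push(x='south')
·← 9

·→ move(dir='south')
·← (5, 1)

·→ sense(dir='west')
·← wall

·→ sense(dir='east')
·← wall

·→ sense(dir='south')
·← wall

·→ pop()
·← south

·→ move(dir='north')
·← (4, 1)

·→ pop()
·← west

·→ move(dir='east')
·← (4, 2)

·→ pop()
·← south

·→ move(dir='north')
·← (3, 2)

·→ pop()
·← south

·→ move(dir='north')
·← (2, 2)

·→ pop()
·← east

·→ move(dir='west')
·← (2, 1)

·→ pop()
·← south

·→ move(dir='north')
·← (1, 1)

·→ sense(dir='north')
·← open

·→ push(x='north')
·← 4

·→ move(dir='north')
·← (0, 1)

·→ sense(dir='west')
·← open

·→ push(x='west')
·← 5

·→ move(dir='west')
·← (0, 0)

·→ pop()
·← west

·→ move(dir='east')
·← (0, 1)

·→ sense(dir='east')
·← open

·→ push(x='east')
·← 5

·→ move(dir='east')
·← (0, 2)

·→ sense(dir='east')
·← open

·→ push(x='east')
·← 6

·→ move(dir='east')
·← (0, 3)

·→ sense(dir='east')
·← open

·→ push(x='east')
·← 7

·→ move(dir='east')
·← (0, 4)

·→ sense(dir='east')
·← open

·→ push(x='east')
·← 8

·→ move(dir='east')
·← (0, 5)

·→ sense(dir='east')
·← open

·→ push(x='east')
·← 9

·→ move(dir='east')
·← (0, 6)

·→ sense(dir='east')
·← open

·→ push(x='east')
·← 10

·→ move(dir='east')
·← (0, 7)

·→ sense(dir='south')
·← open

·→ push(x='south')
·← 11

·→ move(dir='south')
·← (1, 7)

·→ sense(dir='west')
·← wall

·→ sense(dir='south')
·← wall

·→ pop()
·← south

·→ move(dir='north')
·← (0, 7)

·→ pop()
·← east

·→ move(dir='west')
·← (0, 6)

·→ pop()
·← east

·→ move(dir='west')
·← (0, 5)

·→ sense(dir='south')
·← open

·→ push(x='south')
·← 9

·→ move(dir='south')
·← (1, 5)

·→ sense(dir='south')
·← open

·→ push(x='south')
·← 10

·→ move(dir='south')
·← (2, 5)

·→ sense(dir='west')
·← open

·→ push(x='west')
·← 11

·→ move(dir='west')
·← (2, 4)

·→ pop()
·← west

·→ move(dir='east')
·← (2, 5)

·→ sense(dir='east')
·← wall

·→ sense(dir='south')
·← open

·→ push(x='south')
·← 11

·→ move(dir='south')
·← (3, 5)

·→ sense(dir='east')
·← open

·→ push(x='east')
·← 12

·→ move(dir='east')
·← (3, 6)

·→ sense(dir='east')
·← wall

·→ sense(dir='south')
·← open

·→ push(x='south')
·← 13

·→ move(dir='south')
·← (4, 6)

·→ sense(dir='west')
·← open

·→ push(x='west')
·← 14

·→ move(dir='west')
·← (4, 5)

·→ sense(dir='west')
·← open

·→ push(x='west')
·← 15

·→ move(dir='west')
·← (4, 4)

·→ sense(dir='south')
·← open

·→ push(x='south')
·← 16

·→ move(dir='south')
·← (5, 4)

·→ sense(dir='west')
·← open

·→ push(x='west')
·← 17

·→ move(dir='west')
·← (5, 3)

·→ sense(dir='south')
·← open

·→ push(x='south')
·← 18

·→ move(dir='south')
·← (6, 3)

·→ sense(dir='west')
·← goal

·→ move(dir='west')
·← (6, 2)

Answer: (6, 2)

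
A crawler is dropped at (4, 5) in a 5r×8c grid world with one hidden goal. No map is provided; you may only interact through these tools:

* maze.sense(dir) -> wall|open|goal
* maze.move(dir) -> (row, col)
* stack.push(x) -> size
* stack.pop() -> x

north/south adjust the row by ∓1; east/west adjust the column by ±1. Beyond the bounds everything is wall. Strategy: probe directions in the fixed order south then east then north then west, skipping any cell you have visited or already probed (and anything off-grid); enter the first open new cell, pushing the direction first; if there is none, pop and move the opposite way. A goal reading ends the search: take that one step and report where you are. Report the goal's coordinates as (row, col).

I run maze.sense with east, and observe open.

Using stack.push with east, and observe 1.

Next I call maze.move with east, and see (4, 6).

I try maze.sense with east, — result: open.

I invoke stack.push with east, and see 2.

Using maze.move with east, giving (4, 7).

I use maze.sense with north, — result: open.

Calling stack.push with north, which returns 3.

Now I run maze.move with north, yielding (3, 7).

I invoke maze.sense with north, — result: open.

Now I run stack.push with north, and get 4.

Using maze.move with north, : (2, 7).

Invoking maze.sense with north, yielding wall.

Now I run maze.sense with west, which returns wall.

I invoke stack.pop, and see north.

I call maze.move with south, giving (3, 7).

Next I call maze.sense with west, → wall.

Then stack.pop, and get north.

Next I call maze.move with south, → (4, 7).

I try stack.pop, yielding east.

I try maze.move with west, → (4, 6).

Calling stack.pop, : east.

Next I call maze.move with west, and get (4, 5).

Using maze.sense with north, and see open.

Next I call stack.push with north, giving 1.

Next I call maze.move with north, and see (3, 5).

Using maze.sense with north, : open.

Calling stack.push with north, → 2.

I try maze.move with north, : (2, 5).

Calling maze.sense with north, : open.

Calling stack.push with north, giving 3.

Invoking maze.move with north, : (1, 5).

Using maze.sense with east, yielding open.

Then stack.push with east, and get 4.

Then maze.move with east, — result: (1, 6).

Using maze.sense with north, and get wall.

I use stack.pop, which returns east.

Invoking maze.move with west, giving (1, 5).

I try maze.sense with north, and observe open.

I invoke stack.push with north, and observe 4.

Calling maze.move with north, : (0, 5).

Using maze.sense with west, and observe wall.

Now I run stack.pop, giving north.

I try maze.move with south, and see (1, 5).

Calling maze.sense with west, and get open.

Using stack.push with west, → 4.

Next I call maze.move with west, and observe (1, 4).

Using maze.sense with south, giving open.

Invoking stack.push with south, → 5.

I invoke maze.move with south, and get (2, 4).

Invoking maze.sense with south, — result: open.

I use stack.push with south, giving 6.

I try maze.move with south, which returns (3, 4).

Using maze.sense with south, → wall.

I call maze.sense with west, which returns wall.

Invoking stack.pop, giving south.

Invoking maze.move with north, which returns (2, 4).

Next I call maze.sense with west, and see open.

Invoking stack.push with west, and see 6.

Using maze.move with west, giving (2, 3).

Next I call maze.sense with north, → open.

Next I call stack.push with north, and get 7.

I run maze.move with north, and observe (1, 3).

I try maze.sense with north, : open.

I use stack.push with north, yielding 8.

Calling maze.move with north, and see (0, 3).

I try maze.sense with west, — result: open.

Now I run stack.push with west, — result: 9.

Using maze.move with west, → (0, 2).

I call maze.sense with south, and see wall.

I try maze.sense with west, which returns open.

I use stack.push with west, and get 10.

Now I run maze.move with west, and get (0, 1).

Invoking maze.sense with south, and observe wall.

Now I run maze.sense with west, and observe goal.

I run maze.move with west, and observe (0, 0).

Answer: (0, 0)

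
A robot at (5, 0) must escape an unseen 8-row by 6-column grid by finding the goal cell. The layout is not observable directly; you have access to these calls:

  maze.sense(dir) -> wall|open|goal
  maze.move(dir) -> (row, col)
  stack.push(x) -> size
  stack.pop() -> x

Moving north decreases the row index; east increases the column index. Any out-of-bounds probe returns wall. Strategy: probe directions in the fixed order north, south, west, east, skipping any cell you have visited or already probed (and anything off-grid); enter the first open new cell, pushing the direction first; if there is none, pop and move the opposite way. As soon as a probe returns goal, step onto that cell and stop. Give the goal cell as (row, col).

Step: sense[dir='north']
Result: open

Step: push[x='north']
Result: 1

Step: move[dir='north']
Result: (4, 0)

Step: sense[dir='north']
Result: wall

Step: sense[dir='east']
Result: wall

Step: pop[]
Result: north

Step: move[dir='south']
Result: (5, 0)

Step: sense[dir='south']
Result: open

Step: push[x='south']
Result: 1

Step: move[dir='south']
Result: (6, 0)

Step: sense[dir='south']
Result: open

Step: push[x='south']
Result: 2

Step: move[dir='south']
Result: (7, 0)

Step: sense[dir='east']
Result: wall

Step: pop[]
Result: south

Step: move[dir='north']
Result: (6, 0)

Step: sense[dir='east']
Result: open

Step: push[x='east']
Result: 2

Step: move[dir='east']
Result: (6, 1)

Step: sense[dir='north']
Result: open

Step: push[x='north']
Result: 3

Step: move[dir='north']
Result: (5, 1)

Step: sense[dir='east']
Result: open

Step: push[x='east']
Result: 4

Step: move[dir='east']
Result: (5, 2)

Step: sense[dir='north']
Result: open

Step: push[x='north']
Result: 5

Step: move[dir='north']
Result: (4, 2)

Step: sense[dir='north']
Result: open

Step: push[x='north']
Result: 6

Step: move[dir='north']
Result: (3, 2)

Step: sense[dir='north']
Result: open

Step: push[x='north']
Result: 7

Step: move[dir='north']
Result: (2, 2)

Step: sense[dir='north']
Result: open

Step: push[x='north']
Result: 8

Step: move[dir='north']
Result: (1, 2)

Step: sense[dir='north']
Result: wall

Step: sense[dir='west']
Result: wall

Step: sense[dir='east']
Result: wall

Step: pop[]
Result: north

Step: move[dir='south']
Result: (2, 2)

Step: sense[dir='west']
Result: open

Step: push[x='west']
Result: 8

Step: move[dir='west']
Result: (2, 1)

Step: sense[dir='south']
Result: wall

Step: sense[dir='west']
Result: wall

Step: pop[]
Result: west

Step: move[dir='east']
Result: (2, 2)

Step: sense[dir='east']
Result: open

Step: push[x='east']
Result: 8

Step: move[dir='east']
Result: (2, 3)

Step: sense[dir='south']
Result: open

Step: push[x='south']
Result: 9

Step: move[dir='south']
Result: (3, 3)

Step: sense[dir='south']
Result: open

Step: push[x='south']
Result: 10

Step: move[dir='south']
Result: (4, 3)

Step: sense[dir='south']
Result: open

Step: push[x='south']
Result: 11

Step: move[dir='south']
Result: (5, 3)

Step: sense[dir='south']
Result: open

Step: push[x='south']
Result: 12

Step: move[dir='south']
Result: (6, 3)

Step: sense[dir='south']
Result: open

Step: push[x='south']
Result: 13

Step: move[dir='south']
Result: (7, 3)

Step: sense[dir='west']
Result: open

Step: push[x='west']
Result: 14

Step: move[dir='west']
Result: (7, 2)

Step: sense[dir='north']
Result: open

Step: push[x='north']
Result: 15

Step: move[dir='north']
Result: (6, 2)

Step: pop[]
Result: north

Step: move[dir='south']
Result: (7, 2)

Step: pop[]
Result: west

Step: move[dir='east']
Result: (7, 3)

Step: sense[dir='east']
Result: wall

Step: pop[]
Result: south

Step: move[dir='north']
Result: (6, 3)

Step: sense[dir='east']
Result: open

Step: push[x='east']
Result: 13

Step: move[dir='east']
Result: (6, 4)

Step: sense[dir='north']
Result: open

Step: push[x='north']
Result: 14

Step: move[dir='north']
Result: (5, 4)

Step: sense[dir='north']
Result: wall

Step: sense[dir='east']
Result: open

Step: push[x='east']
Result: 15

Step: move[dir='east']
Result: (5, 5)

Step: sense[dir='north']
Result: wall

Step: sense[dir='south']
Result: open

Step: push[x='south']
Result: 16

Step: move[dir='south']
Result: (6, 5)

Step: sense[dir='south']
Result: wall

Step: pop[]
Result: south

Step: move[dir='north']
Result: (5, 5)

Step: pop[]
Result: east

Step: move[dir='west']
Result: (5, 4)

Step: pop[]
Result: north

Step: move[dir='south']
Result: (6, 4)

Step: pop[]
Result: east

Step: move[dir='west']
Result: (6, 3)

Step: pop[]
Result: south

Step: move[dir='north']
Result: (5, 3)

Step: pop[]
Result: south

Step: move[dir='north']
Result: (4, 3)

Step: pop[]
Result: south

Step: move[dir='north']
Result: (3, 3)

Step: sense[dir='east']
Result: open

Step: push[x='east']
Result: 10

Step: move[dir='east']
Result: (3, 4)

Step: sense[dir='north']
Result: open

Step: push[x='north']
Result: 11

Step: move[dir='north']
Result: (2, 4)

Step: sense[dir='north']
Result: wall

Step: sense[dir='east']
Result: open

Step: push[x='east']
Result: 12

Step: move[dir='east']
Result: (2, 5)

Step: sense[dir='north']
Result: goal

Step: move[dir='north']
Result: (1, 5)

Answer: (1, 5)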